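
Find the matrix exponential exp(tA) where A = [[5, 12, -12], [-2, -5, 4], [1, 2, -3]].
e^{tA} = [[(6*t + 1)*e^{-t}, 12*t*e^{-t}, -12*t*e^{-t}], [-2*t*e^{-t}, (1 - 4*t)*e^{-t}, 4*t*e^{-t}], [t*e^{-t}, 2*t*e^{-t}, (1 - 2*t)*e^{-t}]]

A has Jordan form J = [[-1, 1, 0], [0, -1, 0], [0, 0, -1]] with A = PJP^{-1}, so e^{tA} = P e^{tJ} P^{-1}.

For a Jordan block J_k(λ), e^{tJ_k(λ)} = e^{λt} · (I + tN + t^2 N^2/2! + ... + t^{k-1} N^{k-1}/(k-1)!) where N is the nilpotent superdiagonal part.

Assembling the blocks and conjugating back gives the entries of e^{tA} as shown above.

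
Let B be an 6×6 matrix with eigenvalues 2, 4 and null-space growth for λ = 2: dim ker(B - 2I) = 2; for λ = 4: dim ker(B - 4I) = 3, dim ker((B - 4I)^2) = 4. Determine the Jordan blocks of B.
Jordan blocks: (2, 1), (2, 1), (4, 2), (4, 1), (4, 1)

λ = 2: successive nullity increments [2] count blocks of size ≥ k; block sizes are [1, 1].
λ = 4: successive nullity increments [3, 1] count blocks of size ≥ k; block sizes are [2, 1, 1].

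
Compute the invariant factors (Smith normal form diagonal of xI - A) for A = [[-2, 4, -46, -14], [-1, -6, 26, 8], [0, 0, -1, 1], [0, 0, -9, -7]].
(x + 4)^2, (x + 4)^2

The Jordan structure of A has elementary divisors (x + 4)^2, (x + 4)^2. Arranging the block sizes at each eigenvalue in decreasing order and taking row products gives the invariant factors.

Invariant factors (smallest first, each dividing the next): (x + 4)^2, (x + 4)^2.

Check: the last factor (x + 4)^2 is the minimal polynomial, and the product (x + 4)^4 is the characteristic polynomial.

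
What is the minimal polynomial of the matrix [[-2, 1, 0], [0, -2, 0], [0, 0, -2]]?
The characteristic polynomial factors as (x + 2)^3. The minimal polynomial is ∏(x - λ)^{k_λ} where k_λ is the size of the largest Jordan block at λ.

For λ = -2: rank(A + 2I) = 1, and the largest Jordan block has size 2 (the smallest k with rank((A + 2I)^k) = rank((A + 2I)^(k+1))).

So m_A(x) = (x + 2)^2.

m_A(x) = (x + 2)^2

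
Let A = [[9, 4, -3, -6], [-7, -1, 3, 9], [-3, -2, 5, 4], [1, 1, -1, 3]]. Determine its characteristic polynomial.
χ_A(x) = (x - 4)^4

xI - A = [[x - 9, -4, 3, 6], [7, x + 1, -3, -9], [3, 2, x - 5, -4], [-1, -1, 1, x - 3]].

Expanding det(xI - A) along the first row:
det(xI - A) = + (x - 9)·det([[x + 1, -3, -9], [2, x - 5, -4], [-1, 1, x - 3]]) - (-4)·det([[7, -3, -9], [3, x - 5, -4], [-1, 1, x - 3]]) + (3)·det([[7, x + 1, -9], [3, 2, -4], [-1, -1, x - 3]]) - (6)·det([[7, x + 1, -3], [3, 2, x - 5], [-1, -1, 1]]).

Evaluating gives χ_A(x) = x^4 - 16x^3 + 96x^2 - 256x + 256 = (x - 4)^4.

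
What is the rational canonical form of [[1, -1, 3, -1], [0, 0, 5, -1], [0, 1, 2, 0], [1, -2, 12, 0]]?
R = [[0, 0, 0, 16], [1, 0, 0, -20], [0, 1, 0, 4], [0, 0, 1, 3]]

The invariant factors of A (the non-unit diagonal entries of the Smith normal form of xI - A over ℚ[x]) are (x - 2)^2(x^2 + x - 4), each dividing the next. The characteristic polynomial is their product, (x - 2)^2(x^2 + x - 4).

The rational canonical form is the block-diagonal matrix of companion matrices C(f_i):
R = [[0, 0, 0, 16], [1, 0, 0, -20], [0, 1, 0, 4], [0, 0, 1, 3]].

Note the characteristic polynomial does not split into linear factors over ℚ, so A has no Jordan form over ℚ; the rational canonical form exists over any field.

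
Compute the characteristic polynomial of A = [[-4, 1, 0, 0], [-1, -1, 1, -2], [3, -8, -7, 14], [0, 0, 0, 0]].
xI - A = [[x + 4, -1, 0, 0], [1, x + 1, -1, 2], [-3, 8, x + 7, -14], [0, 0, 0, x]].

Expanding det(xI - A) along the first row:
det(xI - A) = + (x + 4)·det([[x + 1, -1, 2], [8, x + 7, -14], [0, 0, x]]) - (-1)·det([[1, -1, 2], [-3, x + 7, -14], [0, 0, x]]) + (0)·det([[1, x + 1, 2], [-3, 8, -14], [0, 0, x]]) - (0)·det([[1, x + 1, -1], [-3, 8, x + 7], [0, 0, 0]]).

Evaluating gives χ_A(x) = x^4 + 12x^3 + 48x^2 + 64x = x(x + 4)^3.

χ_A(x) = x(x + 4)^3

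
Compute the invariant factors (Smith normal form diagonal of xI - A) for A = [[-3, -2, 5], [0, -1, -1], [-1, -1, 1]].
(x + 1)^3

The Jordan structure of A has elementary divisors (x + 1)^3. Arranging the block sizes at each eigenvalue in decreasing order and taking row products gives the invariant factors.

Invariant factors (smallest first, each dividing the next): (x + 1)^3.

Check: the last factor (x + 1)^3 is the minimal polynomial, and the product (x + 1)^3 is the characteristic polynomial.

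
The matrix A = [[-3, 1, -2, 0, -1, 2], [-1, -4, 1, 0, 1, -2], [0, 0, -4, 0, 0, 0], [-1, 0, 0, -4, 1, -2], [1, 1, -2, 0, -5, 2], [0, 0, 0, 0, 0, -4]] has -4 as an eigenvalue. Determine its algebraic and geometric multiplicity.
The characteristic polynomial is (x + 4)^6, so the factor x + 4 appears with exponent 6: the algebraic multiplicity is 6.

rank(A + 4I) = 3, so the eigenspace has dimension 6 - 3 = 3: the geometric multiplicity is 3.

Since 3 < 6, A is not diagonalizable.

algebraic multiplicity 6, geometric multiplicity 3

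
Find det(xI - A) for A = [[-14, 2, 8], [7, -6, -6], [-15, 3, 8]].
xI - A = [[x + 14, -2, -8], [-7, x + 6, 6], [15, -3, x - 8]].

Expanding det(xI - A) along the first row:
det(xI - A) = + (x + 14)·det([[x + 6, 6], [-3, x - 8]]) - (-2)·det([[-7, 6], [15, x - 8]]) + (-8)·det([[-7, x + 6], [15, -3]]).

Evaluating gives χ_A(x) = x^3 + 12x^2 + 48x + 64 = (x + 4)^3.

χ_A(x) = (x + 4)^3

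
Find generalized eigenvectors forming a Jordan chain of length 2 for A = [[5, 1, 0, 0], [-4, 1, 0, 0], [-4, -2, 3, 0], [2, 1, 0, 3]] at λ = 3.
We seek v_1 ∈ ker((A - 3I)^2) \ ker(A - 3I), then set v_{i+1} = (A - 3I) v_i.

One such chain is v_1 = [[0, 1, -3, 2]]^T, v_2 = [[1, -2, -2, 1]]^T. Check: (A - 3I) v_2 = [[0, 0, 0, 0]]^T = 0.

v_1 = [[0, 1, -3, 2]]^T, v_2 = [[1, -2, -2, 1]]^T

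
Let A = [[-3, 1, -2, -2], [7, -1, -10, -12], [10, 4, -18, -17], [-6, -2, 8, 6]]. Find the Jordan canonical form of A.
J = [[-4, 1, 0, 0], [0, -4, 0, 0], [0, 0, -4, 1], [0, 0, 0, -4]]

The characteristic polynomial is det(xI - A) = (x + 4)^4, so the eigenvalues are -4 (algebraic multiplicity 4).

For λ = -4: rank(A + 4I) = 2, rank((A + 4I)^2) = 0. The eigenspace has dimension 4 - 2 = 2, so there are 2 Jordan blocks; the rank sequence gives block sizes [2, 2].

Assembling the blocks gives the Jordan form J above.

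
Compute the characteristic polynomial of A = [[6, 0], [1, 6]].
xI - A = [[x - 6, 0], [-1, x - 6]].

Expanding det(xI - A) along the first row:
det(xI - A) = + (x - 6)·det([[x - 6]]) - (0)·det([[-1]]).

Evaluating gives χ_A(x) = x^2 - 12x + 36 = (x - 6)^2.

χ_A(x) = (x - 6)^2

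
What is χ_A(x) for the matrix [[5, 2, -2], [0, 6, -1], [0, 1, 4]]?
χ_A(x) = (x - 5)^3

xI - A = [[x - 5, -2, 2], [0, x - 6, 1], [0, -1, x - 4]].

Expanding det(xI - A) along the first row:
det(xI - A) = + (x - 5)·det([[x - 6, 1], [-1, x - 4]]) - (-2)·det([[0, 1], [0, x - 4]]) + (2)·det([[0, x - 6], [0, -1]]).

Evaluating gives χ_A(x) = x^3 - 15x^2 + 75x - 125 = (x - 5)^3.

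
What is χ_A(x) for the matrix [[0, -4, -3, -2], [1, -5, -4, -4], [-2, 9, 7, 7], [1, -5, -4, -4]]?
xI - A = [[x, 4, 3, 2], [-1, x + 5, 4, 4], [2, -9, x - 7, -7], [-1, 5, 4, x + 4]].

Expanding det(xI - A) along the first row:
det(xI - A) = + (x)·det([[x + 5, 4, 4], [-9, x - 7, -7], [5, 4, x + 4]]) - (4)·det([[-1, 4, 4], [2, x - 7, -7], [-1, 4, x + 4]]) + (3)·det([[-1, x + 5, 4], [2, -9, -7], [-1, 5, x + 4]]) - (2)·det([[-1, x + 5, 4], [2, -9, x - 7], [-1, 5, 4]]).

Evaluating gives χ_A(x) = x^4 + 2x^3 + x^2 = x^2(x + 1)^2.

χ_A(x) = x^2(x + 1)^2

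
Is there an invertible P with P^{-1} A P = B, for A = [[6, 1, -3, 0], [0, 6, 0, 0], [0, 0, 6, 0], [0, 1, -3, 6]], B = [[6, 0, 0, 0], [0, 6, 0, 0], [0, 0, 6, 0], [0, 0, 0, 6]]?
Both have characteristic polynomial (x - 6)^4, but the minimal polynomial of A is (x - 6)^2 while the minimal polynomial of B is x - 6. The minimal polynomial is a similarity invariant, so A and B are not similar.

No.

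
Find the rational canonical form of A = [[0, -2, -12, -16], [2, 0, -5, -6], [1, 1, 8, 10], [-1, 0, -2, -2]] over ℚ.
R = [[0, 0, 0, 0], [1, 0, 0, 0], [0, 1, 0, -9], [0, 0, 1, 6]]

The invariant factors of A (the non-unit diagonal entries of the Smith normal form of xI - A over ℚ[x]) are x^2(x - 3)^2, each dividing the next. The characteristic polynomial is their product, x^2(x - 3)^2.

The rational canonical form is the block-diagonal matrix of companion matrices C(f_i):
R = [[0, 0, 0, 0], [1, 0, 0, 0], [0, 1, 0, -9], [0, 0, 1, 6]].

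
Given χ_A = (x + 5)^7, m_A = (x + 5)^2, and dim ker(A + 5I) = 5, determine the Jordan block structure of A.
λ = -5: algebraic multiplicity 7 (exponent in χ_A), largest block size 2 (exponent in m_A), 5 blocks (geometric multiplicity). These force block sizes [2, 2, 1, 1, 1].

Jordan blocks: (-5, 2), (-5, 2), (-5, 1), (-5, 1), (-5, 1)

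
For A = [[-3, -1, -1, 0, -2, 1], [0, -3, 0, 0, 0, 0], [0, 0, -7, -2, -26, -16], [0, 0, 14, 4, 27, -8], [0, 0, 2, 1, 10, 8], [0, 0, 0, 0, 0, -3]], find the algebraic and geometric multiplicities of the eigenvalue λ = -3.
algebraic multiplicity 4, geometric multiplicity 3

The characteristic polynomial is (x - 5)^2(x + 3)^4, so the factor x + 3 appears with exponent 4: the algebraic multiplicity is 4.

rank(A + 3I) = 3, so the eigenspace has dimension 6 - 3 = 3: the geometric multiplicity is 3.

Since 3 < 4, A is not diagonalizable.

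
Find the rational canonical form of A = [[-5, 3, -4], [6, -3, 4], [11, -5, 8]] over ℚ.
R = [[0, 0, -4], [1, 0, 3], [0, 1, 0]]

The invariant factors of A (the non-unit diagonal entries of the Smith normal form of xI - A over ℚ[x]) are x^3 - 3x + 4, each dividing the next. The characteristic polynomial is their product, x^3 - 3x + 4.

The rational canonical form is the block-diagonal matrix of companion matrices C(f_i):
R = [[0, 0, -4], [1, 0, 3], [0, 1, 0]].

Note the characteristic polynomial does not split into linear factors over ℚ, so A has no Jordan form over ℚ; the rational canonical form exists over any field.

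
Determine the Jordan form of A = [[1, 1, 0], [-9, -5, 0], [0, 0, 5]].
The characteristic polynomial is det(xI - A) = (x - 5)(x + 2)^2, so the eigenvalues are -2 (algebraic multiplicity 2), 5 (algebraic multiplicity 1).

For λ = -2: rank(A + 2I) = 2, rank((A + 2I)^2) = 1. The eigenspace has dimension 3 - 2 = 1, so there is 1 Jordan block; the rank sequence gives block sizes [2].

For λ = 5: algebraic multiplicity 1 gives one 1×1 block.

Assembling the blocks gives the Jordan form J above.

J = [[-2, 1, 0], [0, -2, 0], [0, 0, 5]]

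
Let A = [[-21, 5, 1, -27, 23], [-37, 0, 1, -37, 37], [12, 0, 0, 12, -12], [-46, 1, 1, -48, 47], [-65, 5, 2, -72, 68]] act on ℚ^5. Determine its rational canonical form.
The invariant factors of A (the non-unit diagonal entries of the Smith normal form of xI - A over ℚ[x]) are (x - 3)(x + 4)(x^3 + 2x - 1), each dividing the next. The characteristic polynomial is their product, (x - 3)(x + 4)(x^3 + 2x - 1).

The rational canonical form is the block-diagonal matrix of companion matrices C(f_i):
R = [[0, 0, 0, 0, -12], [1, 0, 0, 0, 25], [0, 1, 0, 0, -1], [0, 0, 1, 0, 10], [0, 0, 0, 1, -1]].

Note the characteristic polynomial does not split into linear factors over ℚ, so A has no Jordan form over ℚ; the rational canonical form exists over any field.

R = [[0, 0, 0, 0, -12], [1, 0, 0, 0, 25], [0, 1, 0, 0, -1], [0, 0, 1, 0, 10], [0, 0, 0, 1, -1]]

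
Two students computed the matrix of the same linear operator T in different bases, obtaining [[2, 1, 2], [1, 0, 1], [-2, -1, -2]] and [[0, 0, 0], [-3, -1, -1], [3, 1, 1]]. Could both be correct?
Both have characteristic polynomial x^3, but the minimal polynomial of A is x^3 while the minimal polynomial of B is x^2. The minimal polynomial is a similarity invariant, so A and B are not similar.

No.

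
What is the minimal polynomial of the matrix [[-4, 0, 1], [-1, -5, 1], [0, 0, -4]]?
m_A(x) = (x + 4)^2(x + 5)

The characteristic polynomial factors as (x + 4)^2(x + 5). The minimal polynomial is ∏(x - λ)^{k_λ} where k_λ is the size of the largest Jordan block at λ.

For λ = -5: rank(A + 5I) = 2, and the largest Jordan block has size 1 (the smallest k with rank((A + 5I)^k) = rank((A + 5I)^(k+1))).
For λ = -4: rank(A + 4I) = 2, and the largest Jordan block has size 2 (the smallest k with rank((A + 4I)^k) = rank((A + 4I)^(k+1))).

So m_A(x) = (x + 4)^2(x + 5).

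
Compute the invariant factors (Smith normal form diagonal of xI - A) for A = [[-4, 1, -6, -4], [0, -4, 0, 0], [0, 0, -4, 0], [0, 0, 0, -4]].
The Jordan structure of A has elementary divisors (x + 4)^2, (x + 4), (x + 4). Arranging the block sizes at each eigenvalue in decreasing order and taking row products gives the invariant factors.

Invariant factors (smallest first, each dividing the next): x + 4, x + 4, (x + 4)^2.

Check: the last factor (x + 4)^2 is the minimal polynomial, and the product (x + 4)^4 is the characteristic polynomial.

x + 4, x + 4, (x + 4)^2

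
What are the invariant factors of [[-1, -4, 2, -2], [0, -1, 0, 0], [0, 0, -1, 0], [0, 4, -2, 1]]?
The Jordan structure of A has elementary divisors (x + 1), (x + 1), (x + 1), (x - 1). Arranging the block sizes at each eigenvalue in decreasing order and taking row products gives the invariant factors.

Invariant factors (smallest first, each dividing the next): x + 1, x + 1, (x - 1)(x + 1).

Check: the last factor (x - 1)(x + 1) is the minimal polynomial, and the product (x - 1)(x + 1)^3 is the characteristic polynomial.

x + 1, x + 1, (x - 1)(x + 1)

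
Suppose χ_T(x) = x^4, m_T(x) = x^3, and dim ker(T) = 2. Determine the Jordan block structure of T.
λ = 0: algebraic multiplicity 4 (exponent in χ_T), largest block size 3 (exponent in m_T), 2 blocks (geometric multiplicity). These force block sizes [3, 1].

Jordan blocks: (0, 3), (0, 1)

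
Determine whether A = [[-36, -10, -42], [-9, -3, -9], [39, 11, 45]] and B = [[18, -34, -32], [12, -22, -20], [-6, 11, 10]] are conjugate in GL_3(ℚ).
Yes.

Two matrices over a field are similar if and only if they have the same invariant factors.

Both A and B have characteristic polynomial x^2(x - 6) and minimal polynomial x^2(x - 6). Computing further, both have invariant factors x^2(x - 6). Hence A and B are similar.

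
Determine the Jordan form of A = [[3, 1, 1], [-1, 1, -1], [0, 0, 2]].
The characteristic polynomial is det(xI - A) = (x - 2)^3, so the eigenvalues are 2 (algebraic multiplicity 3).

For λ = 2: rank(A - 2I) = 1, rank((A - 2I)^2) = 0. The eigenspace has dimension 3 - 1 = 2, so there are 2 Jordan blocks; the rank sequence gives block sizes [2, 1].

Assembling the blocks gives the Jordan form J above.

J = [[2, 1, 0], [0, 2, 0], [0, 0, 2]]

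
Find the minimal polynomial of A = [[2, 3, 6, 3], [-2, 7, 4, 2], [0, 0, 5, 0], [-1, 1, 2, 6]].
m_A(x) = (x - 5)^2

The characteristic polynomial factors as (x - 5)^4. The minimal polynomial is ∏(x - λ)^{k_λ} where k_λ is the size of the largest Jordan block at λ.

For λ = 5: rank(A - 5I) = 1, and the largest Jordan block has size 2 (the smallest k with rank((A - 5I)^k) = rank((A - 5I)^(k+1))).

So m_A(x) = (x - 5)^2.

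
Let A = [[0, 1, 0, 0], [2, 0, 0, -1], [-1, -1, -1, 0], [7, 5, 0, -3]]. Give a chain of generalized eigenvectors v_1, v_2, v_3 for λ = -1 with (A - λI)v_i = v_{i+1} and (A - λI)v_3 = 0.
v_1 = [[0, 0, 1, -1]]^T, v_2 = [[0, 1, 0, 2]]^T, v_3 = [[1, -1, -1, 1]]^T

We seek v_1 ∈ ker((A + I)^3) \ ker((A + I)^2), then set v_{i+1} = (A + I) v_i.

One such chain is v_1 = [[0, 0, 1, -1]]^T, v_2 = [[0, 1, 0, 2]]^T, v_3 = [[1, -1, -1, 1]]^T. Check: (A + I) v_3 = [[0, 0, 0, 0]]^T = 0.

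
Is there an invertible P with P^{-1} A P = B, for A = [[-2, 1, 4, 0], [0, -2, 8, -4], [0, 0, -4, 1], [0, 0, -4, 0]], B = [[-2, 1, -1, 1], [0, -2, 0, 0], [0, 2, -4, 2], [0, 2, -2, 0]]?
Both have characteristic polynomial (x + 2)^4 and minimal polynomial (x + 2)^2. But rank(A + 2I) = 2 for A while rank(B + 2I) = 1 for B, so the number of Jordan blocks at λ = -2 differs. A and B are not similar.

No.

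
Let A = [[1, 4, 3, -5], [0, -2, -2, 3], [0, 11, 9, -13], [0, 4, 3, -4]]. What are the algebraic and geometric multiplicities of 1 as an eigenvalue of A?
algebraic multiplicity 4, geometric multiplicity 2

The characteristic polynomial is (x - 1)^4, so the factor x - 1 appears with exponent 4: the algebraic multiplicity is 4.

rank(A - I) = 2, so the eigenspace has dimension 4 - 2 = 2: the geometric multiplicity is 2.

Since 2 < 4, A is not diagonalizable.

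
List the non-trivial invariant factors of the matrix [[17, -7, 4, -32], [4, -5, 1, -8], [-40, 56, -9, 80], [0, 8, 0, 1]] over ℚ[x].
The Jordan structure of A has elementary divisors (x - 1)^3, (x - 1). Arranging the block sizes at each eigenvalue in decreasing order and taking row products gives the invariant factors.

Invariant factors (smallest first, each dividing the next): x - 1, (x - 1)^3.

Check: the last factor (x - 1)^3 is the minimal polynomial, and the product (x - 1)^4 is the characteristic polynomial.

x - 1, (x - 1)^3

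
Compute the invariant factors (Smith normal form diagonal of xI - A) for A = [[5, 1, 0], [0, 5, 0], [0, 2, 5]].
x - 5, (x - 5)^2

The Jordan structure of A has elementary divisors (x - 5)^2, (x - 5). Arranging the block sizes at each eigenvalue in decreasing order and taking row products gives the invariant factors.

Invariant factors (smallest first, each dividing the next): x - 5, (x - 5)^2.

Check: the last factor (x - 5)^2 is the minimal polynomial, and the product (x - 5)^3 is the characteristic polynomial.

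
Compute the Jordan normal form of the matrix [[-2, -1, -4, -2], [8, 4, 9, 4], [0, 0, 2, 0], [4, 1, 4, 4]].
The characteristic polynomial is det(xI - A) = (x - 2)^4, so the eigenvalues are 2 (algebraic multiplicity 4).

For λ = 2: rank(A - 2I) = 2, rank((A - 2I)^2) = 1, rank((A - 2I)^3) = 0. The eigenspace has dimension 4 - 2 = 2, so there are 2 Jordan blocks; the rank sequence gives block sizes [3, 1].

Assembling the blocks gives the Jordan form J above.

J = [[2, 1, 0, 0], [0, 2, 1, 0], [0, 0, 2, 0], [0, 0, 0, 2]]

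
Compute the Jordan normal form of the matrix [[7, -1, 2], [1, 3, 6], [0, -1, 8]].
J = [[6, 1, 0], [0, 6, 1], [0, 0, 6]]

The characteristic polynomial is det(xI - A) = (x - 6)^3, so the eigenvalues are 6 (algebraic multiplicity 3).

For λ = 6: rank(A - 6I) = 2, rank((A - 6I)^2) = 1, rank((A - 6I)^3) = 0. The eigenspace has dimension 3 - 2 = 1, so there is 1 Jordan block; the rank sequence gives block sizes [3].

Assembling the blocks gives the Jordan form J above.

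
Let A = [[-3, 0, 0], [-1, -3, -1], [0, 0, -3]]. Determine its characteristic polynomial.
xI - A = [[x + 3, 0, 0], [1, x + 3, 1], [0, 0, x + 3]].

Expanding det(xI - A) along the first row:
det(xI - A) = + (x + 3)·det([[x + 3, 1], [0, x + 3]]) - (0)·det([[1, 1], [0, x + 3]]) + (0)·det([[1, x + 3], [0, 0]]).

Evaluating gives χ_A(x) = x^3 + 9x^2 + 27x + 27 = (x + 3)^3.

χ_A(x) = (x + 3)^3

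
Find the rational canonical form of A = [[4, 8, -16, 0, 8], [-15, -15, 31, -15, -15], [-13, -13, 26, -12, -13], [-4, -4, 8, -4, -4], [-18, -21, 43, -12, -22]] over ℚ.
The invariant factors of A (the non-unit diagonal entries of the Smith normal form of xI - A over ℚ[x]) are x + 4, (x + 1)^3(x + 4), each dividing the next. The characteristic polynomial is their product, (x + 1)^3(x + 4)^2.

The rational canonical form is the block-diagonal matrix of companion matrices C(f_i):
R = [[-4, 0, 0, 0, 0], [0, 0, 0, 0, -4], [0, 1, 0, 0, -13], [0, 0, 1, 0, -15], [0, 0, 0, 1, -7]].

R = [[-4, 0, 0, 0, 0], [0, 0, 0, 0, -4], [0, 1, 0, 0, -13], [0, 0, 1, 0, -15], [0, 0, 0, 1, -7]]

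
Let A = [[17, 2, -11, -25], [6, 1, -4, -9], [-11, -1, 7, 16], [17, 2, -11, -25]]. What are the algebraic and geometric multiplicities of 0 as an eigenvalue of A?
The characteristic polynomial is x^4, so the factor x appears with exponent 4: the algebraic multiplicity is 4.

rank(A) = 2, so the eigenspace has dimension 4 - 2 = 2: the geometric multiplicity is 2.

Since 2 < 4, A is not diagonalizable.

algebraic multiplicity 4, geometric multiplicity 2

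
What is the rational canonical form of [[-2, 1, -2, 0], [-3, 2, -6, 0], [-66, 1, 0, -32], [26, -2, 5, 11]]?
The invariant factors of A (the non-unit diagonal entries of the Smith normal form of xI - A over ℚ[x]) are (x - 6)(x - 3)^2(x + 1), each dividing the next. The characteristic polynomial is their product, (x - 6)(x - 3)^2(x + 1).

The rational canonical form is the block-diagonal matrix of companion matrices C(f_i):
R = [[0, 0, 0, 54], [1, 0, 0, 9], [0, 1, 0, -33], [0, 0, 1, 11]].

R = [[0, 0, 0, 54], [1, 0, 0, 9], [0, 1, 0, -33], [0, 0, 1, 11]]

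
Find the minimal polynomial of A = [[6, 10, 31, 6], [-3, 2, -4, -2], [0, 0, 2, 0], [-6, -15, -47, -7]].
m_A(x) = (x - 2)^3(x + 3)

The characteristic polynomial factors as (x - 2)^3(x + 3). The minimal polynomial is ∏(x - λ)^{k_λ} where k_λ is the size of the largest Jordan block at λ.

For λ = -3: rank(A + 3I) = 3, and the largest Jordan block has size 1 (the smallest k with rank((A + 3I)^k) = rank((A + 3I)^(k+1))).
For λ = 2: rank(A - 2I) = 3, and the largest Jordan block has size 3 (the smallest k with rank((A - 2I)^k) = rank((A - 2I)^(k+1))).

So m_A(x) = (x - 2)^3(x + 3).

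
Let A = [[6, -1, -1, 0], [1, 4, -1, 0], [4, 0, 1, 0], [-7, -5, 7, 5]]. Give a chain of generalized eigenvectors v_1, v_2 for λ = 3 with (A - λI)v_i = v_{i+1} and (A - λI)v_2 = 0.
We seek v_1 ∈ ker((A - 3I)^2) \ ker(A - 3I), then set v_{i+1} = (A - 3I) v_i.

One such chain is v_1 = [[1, 1, 1, 2]]^T, v_2 = [[1, 1, 2, -1]]^T. Check: (A - 3I) v_2 = [[0, 0, 0, 0]]^T = 0.

v_1 = [[1, 1, 1, 2]]^T, v_2 = [[1, 1, 2, -1]]^T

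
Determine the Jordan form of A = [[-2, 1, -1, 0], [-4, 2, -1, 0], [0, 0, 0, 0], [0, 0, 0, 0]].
J = [[0, 1, 0, 0], [0, 0, 1, 0], [0, 0, 0, 0], [0, 0, 0, 0]]

The characteristic polynomial is det(xI - A) = x^4, so the eigenvalues are 0 (algebraic multiplicity 4).

For λ = 0: rank(A) = 2, rank(A^2) = 1, rank(A^3) = 0. The eigenspace has dimension 4 - 2 = 2, so there are 2 Jordan blocks; the rank sequence gives block sizes [3, 1].

Assembling the blocks gives the Jordan form J above.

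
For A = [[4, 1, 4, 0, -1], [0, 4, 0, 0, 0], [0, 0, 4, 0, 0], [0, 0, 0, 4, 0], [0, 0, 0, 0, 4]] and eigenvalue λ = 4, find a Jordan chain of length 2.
We seek v_1 ∈ ker((A - 4I)^2) \ ker(A - 4I), then set v_{i+1} = (A - 4I) v_i.

One such chain is v_1 = [[2, 1, 0, 1, 0]]^T, v_2 = [[1, 0, 0, 0, 0]]^T. Check: (A - 4I) v_2 = [[0, 0, 0, 0, 0]]^T = 0.

v_1 = [[2, 1, 0, 1, 0]]^T, v_2 = [[1, 0, 0, 0, 0]]^T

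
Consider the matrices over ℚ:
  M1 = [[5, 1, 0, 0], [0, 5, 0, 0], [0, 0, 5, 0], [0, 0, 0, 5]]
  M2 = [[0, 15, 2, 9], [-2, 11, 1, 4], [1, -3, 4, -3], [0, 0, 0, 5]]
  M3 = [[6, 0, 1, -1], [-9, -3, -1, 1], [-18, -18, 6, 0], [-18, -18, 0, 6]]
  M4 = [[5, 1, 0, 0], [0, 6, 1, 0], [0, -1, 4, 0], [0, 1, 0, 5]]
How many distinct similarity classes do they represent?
Characteristic polynomials: χ_{M1} = (x - 5)^4, χ_{M2} = (x - 5)^4, χ_{M3} = (x - 6)^3(x + 3), χ_{M4} = (x - 5)^4.

{M1}: invariant factors x - 5, x - 5, (x - 5)^2.

{M2, M4}: invariant factors x - 5, (x - 5)^3.

{M3}: invariant factors x - 6, (x - 6)^2(x + 3).

Matrices are similar if and only if their invariant-factor lists agree; the partition into similarity classes is {M1}, {M2, M4}, {M3}.

3 classes: {M1}, {M2, M4}, {M3}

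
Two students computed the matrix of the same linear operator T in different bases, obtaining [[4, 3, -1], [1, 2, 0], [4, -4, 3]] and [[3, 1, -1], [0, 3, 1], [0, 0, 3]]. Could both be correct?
Two matrices over a field are similar if and only if they have the same invariant factors.

Both A and B have characteristic polynomial (x - 3)^3 and minimal polynomial (x - 3)^3. Computing further, both have invariant factors (x - 3)^3. Hence A and B are similar.

Yes.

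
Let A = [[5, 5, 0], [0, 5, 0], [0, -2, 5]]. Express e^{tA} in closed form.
e^{tA} = [[e^{5*t}, 5*t*e^{5*t}, 0], [0, e^{5*t}, 0], [0, -2*t*e^{5*t}, e^{5*t}]]

A has Jordan form J = [[5, 1, 0], [0, 5, 0], [0, 0, 5]] with A = PJP^{-1}, so e^{tA} = P e^{tJ} P^{-1}.

For a Jordan block J_k(λ), e^{tJ_k(λ)} = e^{λt} · (I + tN + t^2 N^2/2! + ... + t^{k-1} N^{k-1}/(k-1)!) where N is the nilpotent superdiagonal part.

Assembling the blocks and conjugating back gives the entries of e^{tA} as shown above.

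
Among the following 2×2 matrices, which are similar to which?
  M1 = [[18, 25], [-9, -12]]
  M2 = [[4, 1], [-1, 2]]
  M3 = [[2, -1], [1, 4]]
Characteristic polynomials: χ_{M1} = (x - 3)^2, χ_{M2} = (x - 3)^2, χ_{M3} = (x - 3)^2.

{M1, M2, M3}: invariant factors (x - 3)^2.

Matrices are similar if and only if their invariant-factor lists agree; the partition into similarity classes is {M1, M2, M3}.

1 class: {M1, M2, M3}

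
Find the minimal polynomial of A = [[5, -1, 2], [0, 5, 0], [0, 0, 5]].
The characteristic polynomial factors as (x - 5)^3. The minimal polynomial is ∏(x - λ)^{k_λ} where k_λ is the size of the largest Jordan block at λ.

For λ = 5: rank(A - 5I) = 1, and the largest Jordan block has size 2 (the smallest k with rank((A - 5I)^k) = rank((A - 5I)^(k+1))).

So m_A(x) = (x - 5)^2.

m_A(x) = (x - 5)^2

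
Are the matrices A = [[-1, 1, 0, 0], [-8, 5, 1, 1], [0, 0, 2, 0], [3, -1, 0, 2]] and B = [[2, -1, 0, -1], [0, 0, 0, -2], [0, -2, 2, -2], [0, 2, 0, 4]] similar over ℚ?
Both have characteristic polynomial (x - 2)^4, but the minimal polynomial of A is (x - 2)^3 while the minimal polynomial of B is (x - 2)^2. The minimal polynomial is a similarity invariant, so A and B are not similar.

No.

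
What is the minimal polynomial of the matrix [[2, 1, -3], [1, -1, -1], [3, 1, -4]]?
m_A(x) = (x + 1)^3

The characteristic polynomial factors as (x + 1)^3. The minimal polynomial is ∏(x - λ)^{k_λ} where k_λ is the size of the largest Jordan block at λ.

For λ = -1: rank(A + I) = 2, and the largest Jordan block has size 3 (the smallest k with rank((A + I)^k) = rank((A + I)^(k+1))).

So m_A(x) = (x + 1)^3.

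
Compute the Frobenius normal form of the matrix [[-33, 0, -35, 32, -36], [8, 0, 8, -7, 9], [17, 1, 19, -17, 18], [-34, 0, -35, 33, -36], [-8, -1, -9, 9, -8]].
R = [[1, 0, 0, 0, 0], [0, 0, 0, 0, -27], [0, 1, 0, 0, 54], [0, 0, 1, 0, -36], [0, 0, 0, 1, 10]]

The invariant factors of A (the non-unit diagonal entries of the Smith normal form of xI - A over ℚ[x]) are x - 1, (x - 3)^3(x - 1), each dividing the next. The characteristic polynomial is their product, (x - 3)^3(x - 1)^2.

The rational canonical form is the block-diagonal matrix of companion matrices C(f_i):
R = [[1, 0, 0, 0, 0], [0, 0, 0, 0, -27], [0, 1, 0, 0, 54], [0, 0, 1, 0, -36], [0, 0, 0, 1, 10]].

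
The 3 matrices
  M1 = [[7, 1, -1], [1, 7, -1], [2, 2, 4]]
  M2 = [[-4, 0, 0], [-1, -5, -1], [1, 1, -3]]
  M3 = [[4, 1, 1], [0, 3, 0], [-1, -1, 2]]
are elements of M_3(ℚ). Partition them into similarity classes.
Characteristic polynomials: χ_{M1} = (x - 6)^3, χ_{M2} = (x + 4)^3, χ_{M3} = (x - 3)^3.

{M1}: invariant factors x - 6, (x - 6)^2.

{M2}: invariant factors x + 4, (x + 4)^2.

{M3}: invariant factors x - 3, (x - 3)^2.

Matrices are similar if and only if their invariant-factor lists agree; the partition into similarity classes is {M1}, {M2}, {M3}.

3 classes: {M1}, {M2}, {M3}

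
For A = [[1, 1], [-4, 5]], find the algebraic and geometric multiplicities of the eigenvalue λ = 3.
algebraic multiplicity 2, geometric multiplicity 1

The characteristic polynomial is (x - 3)^2, so the factor x - 3 appears with exponent 2: the algebraic multiplicity is 2.

rank(A - 3I) = 1, so the eigenspace has dimension 2 - 1 = 1: the geometric multiplicity is 1.

Since 1 < 2, A is not diagonalizable.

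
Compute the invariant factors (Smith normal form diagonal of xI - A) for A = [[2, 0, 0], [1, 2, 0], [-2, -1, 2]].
The Jordan structure of A has elementary divisors (x - 2)^3. Arranging the block sizes at each eigenvalue in decreasing order and taking row products gives the invariant factors.

Invariant factors (smallest first, each dividing the next): (x - 2)^3.

Check: the last factor (x - 2)^3 is the minimal polynomial, and the product (x - 2)^3 is the characteristic polynomial.

(x - 2)^3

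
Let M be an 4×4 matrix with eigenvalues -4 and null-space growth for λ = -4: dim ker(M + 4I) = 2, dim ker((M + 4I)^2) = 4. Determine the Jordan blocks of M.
Jordan blocks: (-4, 2), (-4, 2)

λ = -4: successive nullity increments [2, 2] count blocks of size ≥ k; block sizes are [2, 2].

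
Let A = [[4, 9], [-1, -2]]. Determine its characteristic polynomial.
χ_A(x) = (x - 1)^2

xI - A = [[x - 4, -9], [1, x + 2]].

Expanding det(xI - A) along the first row:
det(xI - A) = + (x - 4)·det([[x + 2]]) - (-9)·det([[1]]).

Evaluating gives χ_A(x) = x^2 - 2x + 1 = (x - 1)^2.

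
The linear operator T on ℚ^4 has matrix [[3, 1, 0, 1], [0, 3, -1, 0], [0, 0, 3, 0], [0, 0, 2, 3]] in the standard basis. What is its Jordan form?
The characteristic polynomial is det(xI - A) = (x - 3)^4, so the eigenvalues are 3 (algebraic multiplicity 4).

For λ = 3: rank(A - 3I) = 2, rank((A - 3I)^2) = 1, rank((A - 3I)^3) = 0. The eigenspace has dimension 4 - 2 = 2, so there are 2 Jordan blocks; the rank sequence gives block sizes [3, 1].

Assembling the blocks gives the Jordan form J above.

J = [[3, 1, 0, 0], [0, 3, 1, 0], [0, 0, 3, 0], [0, 0, 0, 3]]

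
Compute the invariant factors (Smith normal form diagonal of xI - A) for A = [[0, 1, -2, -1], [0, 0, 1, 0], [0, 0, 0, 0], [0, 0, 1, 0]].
The Jordan structure of A has elementary divisors x^2, x^2. Arranging the block sizes at each eigenvalue in decreasing order and taking row products gives the invariant factors.

Invariant factors (smallest first, each dividing the next): x^2, x^2.

Check: the last factor x^2 is the minimal polynomial, and the product x^4 is the characteristic polynomial.

x^2, x^2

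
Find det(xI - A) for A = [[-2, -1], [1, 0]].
χ_A(x) = (x + 1)^2

xI - A = [[x + 2, 1], [-1, x]].

Expanding det(xI - A) along the first row:
det(xI - A) = + (x + 2)·det([[x]]) - (1)·det([[-1]]).

Evaluating gives χ_A(x) = x^2 + 2x + 1 = (x + 1)^2.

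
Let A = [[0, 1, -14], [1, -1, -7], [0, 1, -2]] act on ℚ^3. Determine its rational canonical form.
The invariant factors of A (the non-unit diagonal entries of the Smith normal form of xI - A over ℚ[x]) are (x + 2)(x^2 + x + 6), each dividing the next. The characteristic polynomial is their product, (x + 2)(x^2 + x + 6).

The rational canonical form is the block-diagonal matrix of companion matrices C(f_i):
R = [[0, 0, -12], [1, 0, -8], [0, 1, -3]].

Note the characteristic polynomial does not split into linear factors over ℚ, so A has no Jordan form over ℚ; the rational canonical form exists over any field.

R = [[0, 0, -12], [1, 0, -8], [0, 1, -3]]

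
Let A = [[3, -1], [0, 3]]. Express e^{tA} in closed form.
A has Jordan form J = [[3, 1], [0, 3]] with A = PJP^{-1}, so e^{tA} = P e^{tJ} P^{-1}.

For a Jordan block J_k(λ), e^{tJ_k(λ)} = e^{λt} · (I + tN + t^2 N^2/2! + ... + t^{k-1} N^{k-1}/(k-1)!) where N is the nilpotent superdiagonal part.

Assembling the blocks and conjugating back gives the entries of e^{tA} as shown above.

e^{tA} = [[e^{3*t}, -t*e^{3*t}], [0, e^{3*t}]]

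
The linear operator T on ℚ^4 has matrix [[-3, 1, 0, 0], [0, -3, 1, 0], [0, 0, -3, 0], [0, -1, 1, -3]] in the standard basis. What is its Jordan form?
The characteristic polynomial is det(xI - A) = (x + 3)^4, so the eigenvalues are -3 (algebraic multiplicity 4).

For λ = -3: rank(A + 3I) = 2, rank((A + 3I)^2) = 1, rank((A + 3I)^3) = 0. The eigenspace has dimension 4 - 2 = 2, so there are 2 Jordan blocks; the rank sequence gives block sizes [3, 1].

Assembling the blocks gives the Jordan form J above.

J = [[-3, 1, 0, 0], [0, -3, 1, 0], [0, 0, -3, 0], [0, 0, 0, -3]]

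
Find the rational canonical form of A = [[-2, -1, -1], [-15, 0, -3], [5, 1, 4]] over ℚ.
The invariant factors of A (the non-unit diagonal entries of the Smith normal form of xI - A over ℚ[x]) are x - 3, (x - 3)(x + 4), each dividing the next. The characteristic polynomial is their product, (x - 3)^2(x + 4).

The rational canonical form is the block-diagonal matrix of companion matrices C(f_i):
R = [[3, 0, 0], [0, 0, 12], [0, 1, -1]].

R = [[3, 0, 0], [0, 0, 12], [0, 1, -1]]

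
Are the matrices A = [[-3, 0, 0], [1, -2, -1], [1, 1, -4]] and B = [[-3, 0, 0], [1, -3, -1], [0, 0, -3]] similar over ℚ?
Yes.

Two matrices over a field are similar if and only if they have the same invariant factors.

Both A and B have characteristic polynomial (x + 3)^3 and minimal polynomial (x + 3)^2. Computing further, both have invariant factors x + 3, (x + 3)^2. Hence A and B are similar.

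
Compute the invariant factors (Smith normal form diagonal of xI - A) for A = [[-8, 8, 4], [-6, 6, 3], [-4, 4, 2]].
x, x^2

The Jordan structure of A has elementary divisors x^2, x. Arranging the block sizes at each eigenvalue in decreasing order and taking row products gives the invariant factors.

Invariant factors (smallest first, each dividing the next): x, x^2.

Check: the last factor x^2 is the minimal polynomial, and the product x^3 is the characteristic polynomial.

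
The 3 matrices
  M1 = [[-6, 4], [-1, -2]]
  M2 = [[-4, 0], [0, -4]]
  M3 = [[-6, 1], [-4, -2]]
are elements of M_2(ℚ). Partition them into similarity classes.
Characteristic polynomials: χ_{M1} = (x + 4)^2, χ_{M2} = (x + 4)^2, χ_{M3} = (x + 4)^2.

{M1, M3}: invariant factors (x + 4)^2.

{M2}: invariant factors x + 4, x + 4.

Matrices are similar if and only if their invariant-factor lists agree; the partition into similarity classes is {M1, M3}, {M2}.

2 classes: {M1, M3}, {M2}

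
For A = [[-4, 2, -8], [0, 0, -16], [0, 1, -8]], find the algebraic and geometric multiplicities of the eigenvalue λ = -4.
algebraic multiplicity 3, geometric multiplicity 2

The characteristic polynomial is (x + 4)^3, so the factor x + 4 appears with exponent 3: the algebraic multiplicity is 3.

rank(A + 4I) = 1, so the eigenspace has dimension 3 - 1 = 2: the geometric multiplicity is 2.

Since 2 < 3, A is not diagonalizable.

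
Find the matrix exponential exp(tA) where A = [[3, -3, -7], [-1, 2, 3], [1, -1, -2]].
A has Jordan form J = [[1, 1, 0], [0, 1, 1], [0, 0, 1]] with A = PJP^{-1}, so e^{tA} = P e^{tJ} P^{-1}.

For a Jordan block J_k(λ), e^{tJ_k(λ)} = e^{λt} · (I + tN + t^2 N^2/2! + ... + t^{k-1} N^{k-1}/(k-1)!) where N is the nilpotent superdiagonal part.

Assembling the blocks and conjugating back gives the entries of e^{tA} as shown above.

e^{tA} = [[(2*t + 1)*e^{t}, t*(-t - 3)*e^{t}, t*(-t - 7)*e^{t}], [-t*e^{t}, (t^2/2 + t + 1)*e^{t}, t*(t + 6)*e^{t}/2], [t*e^{t}, t*(-t - 2)*e^{t}/2, (-t^2 - 6*t + 2)*e^{t}/2]]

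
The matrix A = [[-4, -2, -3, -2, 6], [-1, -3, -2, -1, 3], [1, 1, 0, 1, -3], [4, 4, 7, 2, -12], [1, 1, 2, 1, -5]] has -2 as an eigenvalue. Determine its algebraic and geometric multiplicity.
algebraic multiplicity 5, geometric multiplicity 3

The characteristic polynomial is (x + 2)^5, so the factor x + 2 appears with exponent 5: the algebraic multiplicity is 5.

rank(A + 2I) = 2, so the eigenspace has dimension 5 - 2 = 3: the geometric multiplicity is 3.

Since 3 < 5, A is not diagonalizable.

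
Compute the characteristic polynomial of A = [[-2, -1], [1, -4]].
xI - A = [[x + 2, 1], [-1, x + 4]].

Expanding det(xI - A) along the first row:
det(xI - A) = + (x + 2)·det([[x + 4]]) - (1)·det([[-1]]).

Evaluating gives χ_A(x) = x^2 + 6x + 9 = (x + 3)^2.

χ_A(x) = (x + 3)^2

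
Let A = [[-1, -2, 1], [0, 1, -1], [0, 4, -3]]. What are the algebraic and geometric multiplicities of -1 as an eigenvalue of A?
algebraic multiplicity 3, geometric multiplicity 2

The characteristic polynomial is (x + 1)^3, so the factor x + 1 appears with exponent 3: the algebraic multiplicity is 3.

rank(A + I) = 1, so the eigenspace has dimension 3 - 1 = 2: the geometric multiplicity is 2.

Since 2 < 3, A is not diagonalizable.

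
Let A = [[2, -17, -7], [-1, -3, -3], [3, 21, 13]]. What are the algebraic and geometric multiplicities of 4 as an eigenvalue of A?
algebraic multiplicity 3, geometric multiplicity 1

The characteristic polynomial is (x - 4)^3, so the factor x - 4 appears with exponent 3: the algebraic multiplicity is 3.

rank(A - 4I) = 2, so the eigenspace has dimension 3 - 2 = 1: the geometric multiplicity is 1.

Since 1 < 3, A is not diagonalizable.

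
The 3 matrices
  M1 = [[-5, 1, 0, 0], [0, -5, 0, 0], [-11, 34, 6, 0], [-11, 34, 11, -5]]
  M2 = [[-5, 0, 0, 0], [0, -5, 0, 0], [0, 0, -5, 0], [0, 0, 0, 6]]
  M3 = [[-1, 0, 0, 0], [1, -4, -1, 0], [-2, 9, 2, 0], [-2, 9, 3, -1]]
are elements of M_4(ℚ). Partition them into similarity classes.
Characteristic polynomials: χ_{M1} = (x - 6)(x + 5)^3, χ_{M2} = (x - 6)(x + 5)^3, χ_{M3} = (x + 1)^4.

{M1}: invariant factors x + 5, (x - 6)(x + 5)^2.

{M2}: invariant factors x + 5, x + 5, (x - 6)(x + 5).

{M3}: invariant factors x + 1, (x + 1)^3.

Matrices are similar if and only if their invariant-factor lists agree; the partition into similarity classes is {M1}, {M2}, {M3}.

3 classes: {M1}, {M2}, {M3}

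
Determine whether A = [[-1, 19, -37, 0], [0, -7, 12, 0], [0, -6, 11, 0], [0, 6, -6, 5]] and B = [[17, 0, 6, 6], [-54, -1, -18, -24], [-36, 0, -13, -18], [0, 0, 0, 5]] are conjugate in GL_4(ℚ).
No.

Both have characteristic polynomial (x - 5)^2(x + 1)^2, but the minimal polynomial of A is (x - 5)(x + 1)^2 while the minimal polynomial of B is (x - 5)(x + 1). The minimal polynomial is a similarity invariant, so A and B are not similar.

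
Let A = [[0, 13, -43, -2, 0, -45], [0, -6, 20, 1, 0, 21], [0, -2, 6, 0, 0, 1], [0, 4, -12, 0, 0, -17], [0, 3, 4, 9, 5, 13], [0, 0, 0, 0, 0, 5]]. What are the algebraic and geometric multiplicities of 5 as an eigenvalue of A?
The characteristic polynomial is x^4(x - 5)^2, so the factor x - 5 appears with exponent 2: the algebraic multiplicity is 2.

rank(A - 5I) = 4, so the eigenspace has dimension 6 - 4 = 2: the geometric multiplicity is 2.

algebraic multiplicity 2, geometric multiplicity 2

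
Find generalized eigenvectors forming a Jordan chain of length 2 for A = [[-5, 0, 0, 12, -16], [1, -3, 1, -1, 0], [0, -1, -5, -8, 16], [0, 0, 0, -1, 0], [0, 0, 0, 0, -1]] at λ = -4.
v_1 = [[0, 0, 1, 0, 0]]^T, v_2 = [[0, 1, -1, 0, 0]]^T

We seek v_1 ∈ ker((A + 4I)^2) \ ker(A + 4I), then set v_{i+1} = (A + 4I) v_i.

One such chain is v_1 = [[0, 0, 1, 0, 0]]^T, v_2 = [[0, 1, -1, 0, 0]]^T. Check: (A + 4I) v_2 = [[0, 0, 0, 0, 0]]^T = 0.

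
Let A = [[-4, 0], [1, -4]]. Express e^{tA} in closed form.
A has Jordan form J = [[-4, 1], [0, -4]] with A = PJP^{-1}, so e^{tA} = P e^{tJ} P^{-1}.

For a Jordan block J_k(λ), e^{tJ_k(λ)} = e^{λt} · (I + tN + t^2 N^2/2! + ... + t^{k-1} N^{k-1}/(k-1)!) where N is the nilpotent superdiagonal part.

Assembling the blocks and conjugating back gives the entries of e^{tA} as shown above.

e^{tA} = [[e^{-4*t}, 0], [t*e^{-4*t}, e^{-4*t}]]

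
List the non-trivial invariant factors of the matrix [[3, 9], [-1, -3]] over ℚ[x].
The Jordan structure of A has elementary divisors x^2. Arranging the block sizes at each eigenvalue in decreasing order and taking row products gives the invariant factors.

Invariant factors (smallest first, each dividing the next): x^2.

Check: the last factor x^2 is the minimal polynomial, and the product x^2 is the characteristic polynomial.

x^2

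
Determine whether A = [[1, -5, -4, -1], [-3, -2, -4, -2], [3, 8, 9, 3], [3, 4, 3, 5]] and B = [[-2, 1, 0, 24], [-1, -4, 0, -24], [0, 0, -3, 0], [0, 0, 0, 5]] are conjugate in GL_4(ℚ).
No.

trace(A) = 13 but trace(B) = -4. The trace is a similarity invariant, so A and B are not similar.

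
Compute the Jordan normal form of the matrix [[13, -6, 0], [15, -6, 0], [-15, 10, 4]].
J = [[3, 0, 0], [0, 4, 0], [0, 0, 4]]

The characteristic polynomial is det(xI - A) = (x - 4)^2(x - 3), so the eigenvalues are 3 (algebraic multiplicity 1), 4 (algebraic multiplicity 2).

For λ = 3: algebraic multiplicity 1 gives one 1×1 block.

For λ = 4: rank(A - 4I) = 1. The eigenspace has dimension 3 - 1 = 2, so there are 2 Jordan blocks; the rank sequence gives block sizes [1, 1].

Assembling the blocks gives the Jordan form J above.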